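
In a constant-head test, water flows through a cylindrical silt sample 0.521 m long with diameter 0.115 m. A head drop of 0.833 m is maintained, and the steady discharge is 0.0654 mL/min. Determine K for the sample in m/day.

0.00567

Cross-sectional area A = π·(d/2)² = π × (0.115/2)² = 0.01039 m².
Convert discharge: 0.0654 mL/min = 1.090e-09 m³/s.
Darcy's law rearranged: K = Q·L / (A·Δh) = 1.090e-09 × 0.521 / (0.01039 × 0.833) = 6.563e-08 m/s = 0.005671 m/day.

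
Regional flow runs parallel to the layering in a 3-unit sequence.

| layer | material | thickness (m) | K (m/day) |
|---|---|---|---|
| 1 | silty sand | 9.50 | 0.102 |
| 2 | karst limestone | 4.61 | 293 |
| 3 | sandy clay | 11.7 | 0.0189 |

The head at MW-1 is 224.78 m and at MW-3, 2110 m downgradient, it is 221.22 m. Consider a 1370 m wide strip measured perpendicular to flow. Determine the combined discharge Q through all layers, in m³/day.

3120

Flow is parallel to layering, so each bed carries its own Darcy discharge and the transmissivities add.
Σ(K_i·b_i) = 0.102×9.50 + 293×4.61 + 0.0189×11.7 = 1352 m²/day.
Hydraulic gradient i = (224.78 − 221.22) / 2110 = 3.56 / 2110 = 0.001687.
Q = Σ(K_i·b_i) · W · i = 1352 × 1370 × 0.001687 = 3125 m³/day.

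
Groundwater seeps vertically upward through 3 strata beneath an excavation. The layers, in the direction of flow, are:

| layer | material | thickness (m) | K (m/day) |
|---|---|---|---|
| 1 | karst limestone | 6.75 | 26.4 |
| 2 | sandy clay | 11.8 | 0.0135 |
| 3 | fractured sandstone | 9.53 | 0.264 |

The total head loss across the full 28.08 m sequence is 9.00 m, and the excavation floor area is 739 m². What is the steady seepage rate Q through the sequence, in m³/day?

Flow is perpendicular to layering, so the layers act in series and the equivalent K is the thickness-weighted harmonic mean.
Total thickness L = 6.75 + 11.8 + 9.53 = 28.08 m.
Σ(b_i/K_i) = 6.75/26.4 + 11.8/0.0135 + 9.53/0.264 = 910.4 d.
K_eq = L / Σ(b_i/K_i) = 28.08 / 910.4 = 0.03084 m/day.
Q = K_eq · A · (Δh/L) = 0.03084 × 739 × (9.00/28.08) = 7.305 m³/day.

7.31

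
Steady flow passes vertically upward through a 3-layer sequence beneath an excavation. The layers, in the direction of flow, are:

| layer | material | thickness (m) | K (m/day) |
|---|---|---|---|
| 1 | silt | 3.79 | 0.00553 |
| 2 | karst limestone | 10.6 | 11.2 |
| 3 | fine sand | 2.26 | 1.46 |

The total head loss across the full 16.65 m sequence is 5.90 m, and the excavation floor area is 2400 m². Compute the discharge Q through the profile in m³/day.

20.6

Flow is perpendicular to layering, so the layers act in series and the equivalent K is the thickness-weighted harmonic mean.
Total thickness L = 3.79 + 10.6 + 2.26 = 16.65 m.
Σ(b_i/K_i) = 3.79/0.00553 + 10.6/11.2 + 2.26/1.46 = 687.8 d.
K_eq = L / Σ(b_i/K_i) = 16.65 / 687.8 = 0.02421 m/day.
Q = K_eq · A · (Δh/L) = 0.02421 × 2400 × (5.90/16.65) = 20.59 m³/day.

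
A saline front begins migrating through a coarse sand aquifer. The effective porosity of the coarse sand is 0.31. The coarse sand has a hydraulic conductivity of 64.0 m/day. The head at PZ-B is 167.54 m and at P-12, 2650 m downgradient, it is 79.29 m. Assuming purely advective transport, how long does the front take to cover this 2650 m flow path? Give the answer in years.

1.06

Hydraulic gradient i = (167.54 − 79.29) / 2650 = 88.25 / 2650 = 0.03330.
Darcy flux q = K · i = 64.00 × 0.03330 = 2.131 m/day.
Seepage velocity v = q / n_e = 2.131 / 0.31 = 6.875 m/day.
Travel time t = L / v = 2650 / 6.875 = 385.4 days = 1.055 years.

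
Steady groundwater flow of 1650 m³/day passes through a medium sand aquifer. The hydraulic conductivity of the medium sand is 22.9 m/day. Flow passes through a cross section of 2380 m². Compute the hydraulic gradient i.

0.0303

From Q = K·A·i, i = Q / (K·A) = 1650 / (22.90 × 2380) = 0.03027.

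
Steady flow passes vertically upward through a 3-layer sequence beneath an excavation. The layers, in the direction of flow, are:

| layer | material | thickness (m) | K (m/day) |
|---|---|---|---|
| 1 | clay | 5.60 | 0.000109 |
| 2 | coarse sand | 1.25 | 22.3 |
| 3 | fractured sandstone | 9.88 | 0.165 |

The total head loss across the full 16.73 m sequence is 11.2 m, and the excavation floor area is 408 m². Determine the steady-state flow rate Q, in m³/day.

Flow is perpendicular to layering, so the layers act in series and the equivalent K is the thickness-weighted harmonic mean.
Total thickness L = 5.60 + 1.25 + 9.88 = 16.73 m.
Σ(b_i/K_i) = 5.60/0.000109 + 1.25/22.3 + 9.88/0.165 = 51436 d.
K_eq = L / Σ(b_i/K_i) = 16.73 / 51436 = 0.0003253 m/day.
Q = K_eq · A · (Δh/L) = 0.0003253 × 408 × (11.2/16.73) = 0.08884 m³/day.

0.0888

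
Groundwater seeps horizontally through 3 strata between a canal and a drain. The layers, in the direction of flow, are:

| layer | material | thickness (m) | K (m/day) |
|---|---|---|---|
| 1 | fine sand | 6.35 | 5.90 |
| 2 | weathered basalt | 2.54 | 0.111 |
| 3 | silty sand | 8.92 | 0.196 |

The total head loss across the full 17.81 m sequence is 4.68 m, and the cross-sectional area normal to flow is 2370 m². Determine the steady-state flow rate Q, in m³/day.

160

Flow is perpendicular to layering, so the layers act in series and the equivalent K is the thickness-weighted harmonic mean.
Total thickness L = 6.35 + 2.54 + 8.92 = 17.81 m.
Σ(b_i/K_i) = 6.35/5.90 + 2.54/0.111 + 8.92/0.196 = 69.47 d.
K_eq = L / Σ(b_i/K_i) = 17.81 / 69.47 = 0.2564 m/day.
Q = K_eq · A · (Δh/L) = 0.2564 × 2370 × (4.68/17.81) = 159.7 m³/day.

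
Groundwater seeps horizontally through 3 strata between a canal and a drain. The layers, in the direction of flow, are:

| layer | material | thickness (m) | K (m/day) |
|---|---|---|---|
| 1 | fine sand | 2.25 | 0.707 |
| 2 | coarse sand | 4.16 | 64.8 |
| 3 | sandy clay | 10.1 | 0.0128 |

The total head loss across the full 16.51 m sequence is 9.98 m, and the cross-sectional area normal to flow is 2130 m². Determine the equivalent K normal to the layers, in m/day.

Flow is perpendicular to layering, so the layers act in series and the equivalent K is the thickness-weighted harmonic mean.
Total thickness L = 2.25 + 4.16 + 10.1 = 16.51 m.
Σ(b_i/K_i) = 2.25/0.707 + 4.16/64.8 + 10.1/0.0128 = 792.3 d.
K_eq = L / Σ(b_i/K_i) = 16.51 / 792.3 = 0.02084 m/day.

0.0208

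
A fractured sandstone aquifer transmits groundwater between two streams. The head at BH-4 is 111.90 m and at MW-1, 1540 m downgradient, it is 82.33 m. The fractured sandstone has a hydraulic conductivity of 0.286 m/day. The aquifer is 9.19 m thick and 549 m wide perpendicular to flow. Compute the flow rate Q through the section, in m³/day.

27.7

Cross-sectional area A = 549 × 9.19 = 5045 m².
Hydraulic gradient i = (111.90 − 82.33) / 1540 = 29.57 / 1540 = 0.01920.
Darcy's law: Q = K · A · i = 0.2860 × 5045 × 0.01920 = 27.71 m³/day.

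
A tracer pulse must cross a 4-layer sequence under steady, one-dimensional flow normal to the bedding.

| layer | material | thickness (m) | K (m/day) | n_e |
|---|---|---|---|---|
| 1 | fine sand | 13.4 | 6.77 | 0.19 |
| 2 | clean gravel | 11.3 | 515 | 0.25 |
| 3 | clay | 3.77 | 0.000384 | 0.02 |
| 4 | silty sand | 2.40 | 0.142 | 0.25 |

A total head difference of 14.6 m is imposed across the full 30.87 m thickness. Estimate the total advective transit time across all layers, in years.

With flow normal to the layers, continuity requires the same specific discharge q through every layer.
Σ(b_i/K_i) = 13.4/6.77 + 11.3/515 + 3.77/0.000384 + 2.40/0.142 = 9837 d.
q = Δh / Σ(b_i/K_i) = 14.6 / 9837 = 0.001484 m/day.
In each layer the seepage velocity is v_i = q/n_i, so the layer transit time is t_i = b_i·n_i / q:
  layer 1 (fine sand): t_1 = 13.4 × 0.19 / 0.001484 = 1715 d
  layer 2 (clean gravel): t_2 = 11.3 × 0.25 / 0.001484 = 1903 d
  layer 3 (clay): t_3 = 3.77 × 0.02 / 0.001484 = 50.80 d
  layer 4 (silty sand): t_4 = 2.40 × 0.25 / 0.001484 = 404.2 d
Total t = Σ t_i = 4074 days = 11.15 years.

11.2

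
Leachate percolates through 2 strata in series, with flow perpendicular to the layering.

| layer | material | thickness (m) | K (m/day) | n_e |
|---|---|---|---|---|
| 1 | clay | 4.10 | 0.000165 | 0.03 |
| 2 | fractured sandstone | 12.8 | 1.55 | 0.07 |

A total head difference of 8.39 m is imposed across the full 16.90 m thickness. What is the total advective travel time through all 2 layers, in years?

With flow normal to the layers, continuity requires the same specific discharge q through every layer.
Σ(b_i/K_i) = 4.10/0.000165 + 12.8/1.55 = 24857 d.
q = Δh / Σ(b_i/K_i) = 8.39 / 24857 = 0.0003375 m/day.
In each layer the seepage velocity is v_i = q/n_i, so the layer transit time is t_i = b_i·n_i / q:
  layer 1 (clay): t_1 = 4.10 × 0.03 / 0.0003375 = 364.4 d
  layer 2 (fractured sandstone): t_2 = 12.8 × 0.07 / 0.0003375 = 2655 d
Total t = Σ t_i = 3019 days = 8.265 years.

8.27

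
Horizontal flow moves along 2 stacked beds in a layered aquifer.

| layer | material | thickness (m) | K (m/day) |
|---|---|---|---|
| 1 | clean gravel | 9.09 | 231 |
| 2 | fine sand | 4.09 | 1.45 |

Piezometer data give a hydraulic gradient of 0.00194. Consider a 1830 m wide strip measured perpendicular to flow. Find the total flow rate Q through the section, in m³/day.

7480

Flow is parallel to layering, so each bed carries its own Darcy discharge and the transmissivities add.
Σ(K_i·b_i) = 231×9.09 + 1.45×4.09 = 2106 m²/day.
Hydraulic gradient i = 0.00194.
Q = Σ(K_i·b_i) · W · i = 2106 × 1830 × 0.001940 = 7476 m³/day.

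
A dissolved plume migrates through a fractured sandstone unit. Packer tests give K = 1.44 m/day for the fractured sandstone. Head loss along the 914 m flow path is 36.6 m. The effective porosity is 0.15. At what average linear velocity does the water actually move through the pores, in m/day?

Hydraulic gradient i = Δh / L = 36.6 / 914 = 0.04004.
Darcy flux q = K · i = 1.440 × 0.04004 = 0.05766 m/day.
Seepage velocity v = q / n_e = 0.05766 / 0.15 = 0.3844 m/day.

0.384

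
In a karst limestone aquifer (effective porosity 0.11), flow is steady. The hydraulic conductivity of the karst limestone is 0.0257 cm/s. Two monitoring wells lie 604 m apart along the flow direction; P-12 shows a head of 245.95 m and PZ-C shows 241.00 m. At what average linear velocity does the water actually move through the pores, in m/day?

1.65

Convert K: 0.0257 cm/s × 864 = 22.20 m/day.
Hydraulic gradient i = (245.95 − 241.00) / 604 = 4.95 / 604 = 0.008195.
Darcy flux q = K · i = 22.20 × 0.008195 = 0.1820 m/day.
Seepage velocity v = q / n_e = 0.1820 / 0.11 = 1.654 m/day.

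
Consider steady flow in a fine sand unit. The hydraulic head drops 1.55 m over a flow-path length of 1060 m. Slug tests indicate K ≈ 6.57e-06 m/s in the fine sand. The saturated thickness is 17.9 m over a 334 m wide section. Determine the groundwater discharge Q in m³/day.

4.96

Convert K: 6.57e-06 m/s × 86400 = 0.5676 m/day.
Cross-sectional area A = 334 × 17.9 = 5979 m².
Hydraulic gradient i = Δh / L = 1.55 / 1060 = 0.001462.
Darcy's law: Q = K · A · i = 0.5676 × 5979 × 0.001462 = 4.963 m³/day.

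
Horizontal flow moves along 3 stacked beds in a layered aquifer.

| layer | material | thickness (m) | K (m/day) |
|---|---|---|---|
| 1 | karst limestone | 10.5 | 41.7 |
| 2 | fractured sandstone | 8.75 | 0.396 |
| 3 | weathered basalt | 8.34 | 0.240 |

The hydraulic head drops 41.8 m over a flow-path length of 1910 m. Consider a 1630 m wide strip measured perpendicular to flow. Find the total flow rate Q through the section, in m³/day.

Flow is parallel to layering, so each bed carries its own Darcy discharge and the transmissivities add.
Σ(K_i·b_i) = 41.7×10.5 + 0.396×8.75 + 0.240×8.34 = 443.3 m²/day.
Hydraulic gradient i = Δh / L = 41.8 / 1910 = 0.02188.
Q = Σ(K_i·b_i) · W · i = 443.3 × 1630 × 0.02188 = 15814 m³/day.

15800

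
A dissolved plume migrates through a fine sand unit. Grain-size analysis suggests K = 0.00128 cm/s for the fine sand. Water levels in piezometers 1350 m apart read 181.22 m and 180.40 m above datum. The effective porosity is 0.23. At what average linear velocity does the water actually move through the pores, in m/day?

0.00292

Convert K: 0.00128 cm/s × 864 = 1.106 m/day.
Hydraulic gradient i = (181.22 − 180.40) / 1350 = 0.82 / 1350 = 0.0006074.
Darcy flux q = K · i = 1.106 × 0.0006074 = 0.0006717 m/day.
Seepage velocity v = q / n_e = 0.0006717 / 0.23 = 0.002921 m/day.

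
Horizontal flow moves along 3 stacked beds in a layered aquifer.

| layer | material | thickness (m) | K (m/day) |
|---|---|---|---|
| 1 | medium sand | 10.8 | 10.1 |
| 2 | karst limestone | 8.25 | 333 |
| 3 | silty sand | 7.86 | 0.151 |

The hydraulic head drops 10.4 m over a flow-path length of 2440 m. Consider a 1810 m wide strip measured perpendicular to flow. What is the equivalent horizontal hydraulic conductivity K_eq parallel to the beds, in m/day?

Flow is parallel to layering, so each bed carries its own Darcy discharge and the transmissivities add.
Σ(K_i·b_i) = 10.1×10.8 + 333×8.25 + 0.151×7.86 = 2858 m²/day.
Total thickness b = 26.91 m, so K_eq = Σ(K_i·b_i)/b = 106.2 m/day.

106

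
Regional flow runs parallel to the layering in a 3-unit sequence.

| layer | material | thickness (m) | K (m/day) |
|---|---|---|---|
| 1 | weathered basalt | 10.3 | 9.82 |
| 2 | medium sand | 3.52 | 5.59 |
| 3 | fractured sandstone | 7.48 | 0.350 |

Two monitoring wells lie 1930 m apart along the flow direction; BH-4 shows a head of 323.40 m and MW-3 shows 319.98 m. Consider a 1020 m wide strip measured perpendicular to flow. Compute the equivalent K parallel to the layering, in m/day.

5.80

Flow is parallel to layering, so each bed carries its own Darcy discharge and the transmissivities add.
Σ(K_i·b_i) = 9.82×10.3 + 5.59×3.52 + 0.350×7.48 = 123.4 m²/day.
Total thickness b = 21.30 m, so K_eq = Σ(K_i·b_i)/b = 5.795 m/day.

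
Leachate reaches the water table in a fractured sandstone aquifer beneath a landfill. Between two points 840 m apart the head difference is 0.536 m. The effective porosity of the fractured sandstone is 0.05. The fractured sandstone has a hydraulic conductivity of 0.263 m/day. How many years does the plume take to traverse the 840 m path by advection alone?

Hydraulic gradient i = Δh / L = 0.536 / 840 = 0.0006381.
Darcy flux q = K · i = 0.2630 × 0.0006381 = 0.0001678 m/day.
Seepage velocity v = q / n_e = 0.0001678 / 0.05 = 0.003356 m/day.
Travel time t = L / v = 840 / 0.003356 = 2.503e+05 days = 685.2 years.

685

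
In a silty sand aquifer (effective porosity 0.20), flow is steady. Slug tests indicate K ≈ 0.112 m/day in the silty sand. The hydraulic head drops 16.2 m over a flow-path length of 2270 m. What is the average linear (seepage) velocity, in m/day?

0.00400

Hydraulic gradient i = Δh / L = 16.2 / 2270 = 0.007137.
Darcy flux q = K · i = 0.1120 × 0.007137 = 0.0007993 m/day.
Seepage velocity v = q / n_e = 0.0007993 / 0.20 = 0.003996 m/day.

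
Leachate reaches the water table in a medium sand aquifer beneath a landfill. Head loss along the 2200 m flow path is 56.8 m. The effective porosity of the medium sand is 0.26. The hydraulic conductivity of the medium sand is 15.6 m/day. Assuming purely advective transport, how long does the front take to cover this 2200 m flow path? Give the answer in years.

3.89

Hydraulic gradient i = Δh / L = 56.8 / 2200 = 0.02582.
Darcy flux q = K · i = 15.60 × 0.02582 = 0.4028 m/day.
Seepage velocity v = q / n_e = 0.4028 / 0.26 = 1.549 m/day.
Travel time t = L / v = 2200 / 1.549 = 1420 days = 3.888 years.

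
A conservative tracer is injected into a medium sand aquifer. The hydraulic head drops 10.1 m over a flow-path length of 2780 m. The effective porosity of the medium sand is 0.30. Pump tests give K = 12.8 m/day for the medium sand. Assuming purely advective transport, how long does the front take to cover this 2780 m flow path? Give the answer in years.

Hydraulic gradient i = Δh / L = 10.1 / 2780 = 0.003633.
Darcy flux q = K · i = 12.80 × 0.003633 = 0.04650 m/day.
Seepage velocity v = q / n_e = 0.04650 / 0.30 = 0.1550 m/day.
Travel time t = L / v = 2780 / 0.1550 = 17934 days = 49.10 years.

49.1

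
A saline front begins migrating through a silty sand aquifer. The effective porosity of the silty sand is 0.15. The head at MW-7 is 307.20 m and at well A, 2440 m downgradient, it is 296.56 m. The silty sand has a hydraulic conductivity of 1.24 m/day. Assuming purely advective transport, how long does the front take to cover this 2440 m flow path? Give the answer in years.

185

Hydraulic gradient i = (307.20 − 296.56) / 2440 = 10.64 / 2440 = 0.004361.
Darcy flux q = K · i = 1.240 × 0.004361 = 0.005407 m/day.
Seepage velocity v = q / n_e = 0.005407 / 0.15 = 0.03605 m/day.
Travel time t = L / v = 2440 / 0.03605 = 67687 days = 185.3 years.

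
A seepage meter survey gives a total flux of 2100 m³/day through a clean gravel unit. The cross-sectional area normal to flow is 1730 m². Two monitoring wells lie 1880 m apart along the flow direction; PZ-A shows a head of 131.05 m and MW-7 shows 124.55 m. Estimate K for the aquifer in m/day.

Hydraulic gradient i = (131.05 − 124.55) / 1880 = 6.5 / 1880 = 0.003457.
From Q = K·A·i, K = Q / (A·i) = 2100 / (1730 × 0.003457) = 351.1 m/day.

351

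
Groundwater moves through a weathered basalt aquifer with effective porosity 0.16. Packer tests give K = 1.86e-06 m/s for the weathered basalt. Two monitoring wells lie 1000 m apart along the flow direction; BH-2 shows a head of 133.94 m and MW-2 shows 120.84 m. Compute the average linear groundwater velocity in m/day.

0.0132

Convert K: 1.86e-06 m/s × 86400 = 0.1607 m/day.
Hydraulic gradient i = (133.94 − 120.84) / 1000 = 13.1 / 1000 = 0.01310.
Darcy flux q = K · i = 0.1607 × 0.01310 = 0.002105 m/day.
Seepage velocity v = q / n_e = 0.002105 / 0.16 = 0.01316 m/day.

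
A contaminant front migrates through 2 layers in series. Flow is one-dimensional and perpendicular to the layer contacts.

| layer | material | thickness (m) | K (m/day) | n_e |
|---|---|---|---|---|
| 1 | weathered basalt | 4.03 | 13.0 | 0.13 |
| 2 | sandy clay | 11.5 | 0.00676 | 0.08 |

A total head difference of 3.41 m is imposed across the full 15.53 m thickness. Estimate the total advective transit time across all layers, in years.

With flow normal to the layers, continuity requires the same specific discharge q through every layer.
Σ(b_i/K_i) = 4.03/13.0 + 11.5/0.00676 = 1701 d.
q = Δh / Σ(b_i/K_i) = 3.41 / 1701 = 0.002004 m/day.
In each layer the seepage velocity is v_i = q/n_i, so the layer transit time is t_i = b_i·n_i / q:
  layer 1 (weathered basalt): t_1 = 4.03 × 0.13 / 0.002004 = 261.4 d
  layer 2 (sandy clay): t_2 = 11.5 × 0.08 / 0.002004 = 459.1 d
Total t = Σ t_i = 720.5 days = 1.973 years.

1.97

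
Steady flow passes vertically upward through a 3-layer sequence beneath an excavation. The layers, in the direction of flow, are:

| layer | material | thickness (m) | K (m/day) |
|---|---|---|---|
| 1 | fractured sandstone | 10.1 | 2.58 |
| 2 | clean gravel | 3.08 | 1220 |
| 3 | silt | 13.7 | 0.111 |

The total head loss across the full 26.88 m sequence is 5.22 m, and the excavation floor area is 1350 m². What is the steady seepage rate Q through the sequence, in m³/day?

Flow is perpendicular to layering, so the layers act in series and the equivalent K is the thickness-weighted harmonic mean.
Total thickness L = 10.1 + 3.08 + 13.7 = 26.88 m.
Σ(b_i/K_i) = 10.1/2.58 + 3.08/1220 + 13.7/0.111 = 127.3 d.
K_eq = L / Σ(b_i/K_i) = 26.88 / 127.3 = 0.2111 m/day.
Q = K_eq · A · (Δh/L) = 0.2111 × 1350 × (5.22/26.88) = 55.34 m³/day.

55.3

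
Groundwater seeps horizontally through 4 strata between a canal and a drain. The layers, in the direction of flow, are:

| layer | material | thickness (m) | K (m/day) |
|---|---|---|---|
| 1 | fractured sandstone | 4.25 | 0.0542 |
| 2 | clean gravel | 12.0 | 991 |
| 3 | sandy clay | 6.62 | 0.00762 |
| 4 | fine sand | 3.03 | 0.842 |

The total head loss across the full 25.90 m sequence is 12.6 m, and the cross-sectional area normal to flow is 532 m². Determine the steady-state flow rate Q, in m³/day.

7.05

Flow is perpendicular to layering, so the layers act in series and the equivalent K is the thickness-weighted harmonic mean.
Total thickness L = 4.25 + 12.0 + 6.62 + 3.03 = 25.90 m.
Σ(b_i/K_i) = 4.25/0.0542 + 12.0/991 + 6.62/0.00762 + 3.03/0.842 = 950.8 d.
K_eq = L / Σ(b_i/K_i) = 25.90 / 950.8 = 0.02724 m/day.
Q = K_eq · A · (Δh/L) = 0.02724 × 532 × (12.6/25.90) = 7.050 m³/day.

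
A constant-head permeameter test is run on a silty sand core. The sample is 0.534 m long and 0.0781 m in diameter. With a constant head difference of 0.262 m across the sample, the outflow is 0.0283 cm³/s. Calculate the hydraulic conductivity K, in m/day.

1.04

Cross-sectional area A = π·(d/2)² = π × (0.0781/2)² = 0.004791 m².
Convert discharge: 0.0283 cm³/s = 2.830e-08 m³/s.
Darcy's law rearranged: K = Q·L / (A·Δh) = 2.830e-08 × 0.534 / (0.004791 × 0.262) = 1.204e-05 m/s = 1.040 m/day.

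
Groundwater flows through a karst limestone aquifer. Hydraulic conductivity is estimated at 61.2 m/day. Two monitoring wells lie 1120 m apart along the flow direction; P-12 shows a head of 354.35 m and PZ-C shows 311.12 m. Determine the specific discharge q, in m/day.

Hydraulic gradient i = (354.35 − 311.12) / 1120 = 43.23 / 1120 = 0.03860.
Specific discharge q = K · i = 61.20 × 0.03860 = 2.362 m/day.

2.36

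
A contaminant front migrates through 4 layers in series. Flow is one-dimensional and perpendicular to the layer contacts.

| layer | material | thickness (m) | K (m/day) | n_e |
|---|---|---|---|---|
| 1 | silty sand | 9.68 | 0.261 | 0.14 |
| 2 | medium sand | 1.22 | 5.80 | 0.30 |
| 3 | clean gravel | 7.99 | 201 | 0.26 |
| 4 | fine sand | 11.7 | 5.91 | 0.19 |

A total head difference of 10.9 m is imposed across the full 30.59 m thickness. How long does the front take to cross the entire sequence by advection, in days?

21.7

With flow normal to the layers, continuity requires the same specific discharge q through every layer.
Σ(b_i/K_i) = 9.68/0.261 + 1.22/5.80 + 7.99/201 + 11.7/5.91 = 39.32 d.
q = Δh / Σ(b_i/K_i) = 10.9 / 39.32 = 0.2772 m/day.
In each layer the seepage velocity is v_i = q/n_i, so the layer transit time is t_i = b_i·n_i / q:
  layer 1 (silty sand): t_1 = 9.68 × 0.14 / 0.2772 = 4.888 d
  layer 2 (medium sand): t_2 = 1.22 × 0.30 / 0.2772 = 1.320 d
  layer 3 (clean gravel): t_3 = 7.99 × 0.26 / 0.2772 = 7.493 d
  layer 4 (fine sand): t_4 = 11.7 × 0.19 / 0.2772 = 8.019 d
Total t = Σ t_i = 21.72 days.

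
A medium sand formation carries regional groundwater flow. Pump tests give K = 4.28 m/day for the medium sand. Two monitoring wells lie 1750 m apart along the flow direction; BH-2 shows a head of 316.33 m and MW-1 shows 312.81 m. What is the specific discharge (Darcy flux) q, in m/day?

0.00861

Hydraulic gradient i = (316.33 − 312.81) / 1750 = 3.52 / 1750 = 0.002011.
Specific discharge q = K · i = 4.280 × 0.002011 = 0.008609 m/day.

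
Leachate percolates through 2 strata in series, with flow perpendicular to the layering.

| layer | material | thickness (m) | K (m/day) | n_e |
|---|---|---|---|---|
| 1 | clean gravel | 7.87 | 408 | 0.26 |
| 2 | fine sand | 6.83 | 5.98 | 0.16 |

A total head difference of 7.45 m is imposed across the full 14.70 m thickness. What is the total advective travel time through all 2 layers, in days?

With flow normal to the layers, continuity requires the same specific discharge q through every layer.
Σ(b_i/K_i) = 7.87/408 + 6.83/5.98 = 1.161 d.
q = Δh / Σ(b_i/K_i) = 7.45 / 1.161 = 6.415 m/day.
In each layer the seepage velocity is v_i = q/n_i, so the layer transit time is t_i = b_i·n_i / q:
  layer 1 (clean gravel): t_1 = 7.87 × 0.26 / 6.415 = 0.3190 d
  layer 2 (fine sand): t_2 = 6.83 × 0.16 / 6.415 = 0.1704 d
Total t = Σ t_i = 0.4894 days.

0.489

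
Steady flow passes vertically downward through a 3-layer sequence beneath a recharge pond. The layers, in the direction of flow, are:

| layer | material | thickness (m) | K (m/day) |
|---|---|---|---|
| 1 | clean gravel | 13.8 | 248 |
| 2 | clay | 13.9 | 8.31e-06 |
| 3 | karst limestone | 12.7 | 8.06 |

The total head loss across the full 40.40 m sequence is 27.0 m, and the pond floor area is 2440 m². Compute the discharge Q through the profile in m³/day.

Flow is perpendicular to layering, so the layers act in series and the equivalent K is the thickness-weighted harmonic mean.
Total thickness L = 13.8 + 13.9 + 12.7 = 40.40 m.
Σ(b_i/K_i) = 13.8/248 + 13.9/8.31e-06 + 12.7/8.06 = 1.673e+06 d.
K_eq = L / Σ(b_i/K_i) = 40.40 / 1.673e+06 = 2.415e-05 m/day.
Q = K_eq · A · (Δh/L) = 2.415e-05 × 2440 × (27.0/40.40) = 0.03939 m³/day.

0.0394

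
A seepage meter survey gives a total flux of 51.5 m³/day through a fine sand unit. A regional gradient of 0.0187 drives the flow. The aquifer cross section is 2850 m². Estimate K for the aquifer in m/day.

0.966

Hydraulic gradient i = 0.0187.
From Q = K·A·i, K = Q / (A·i) = 51.5 / (2850 × 0.01870) = 0.9663 m/day.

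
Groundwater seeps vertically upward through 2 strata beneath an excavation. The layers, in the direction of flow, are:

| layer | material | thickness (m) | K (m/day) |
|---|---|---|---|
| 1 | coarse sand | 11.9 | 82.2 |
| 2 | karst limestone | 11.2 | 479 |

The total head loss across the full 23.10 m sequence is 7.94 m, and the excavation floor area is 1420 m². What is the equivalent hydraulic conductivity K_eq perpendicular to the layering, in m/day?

137

Flow is perpendicular to layering, so the layers act in series and the equivalent K is the thickness-weighted harmonic mean.
Total thickness L = 11.9 + 11.2 = 23.10 m.
Σ(b_i/K_i) = 11.9/82.2 + 11.2/479 = 0.1682 d.
K_eq = L / Σ(b_i/K_i) = 23.10 / 0.1682 = 137.4 m/day.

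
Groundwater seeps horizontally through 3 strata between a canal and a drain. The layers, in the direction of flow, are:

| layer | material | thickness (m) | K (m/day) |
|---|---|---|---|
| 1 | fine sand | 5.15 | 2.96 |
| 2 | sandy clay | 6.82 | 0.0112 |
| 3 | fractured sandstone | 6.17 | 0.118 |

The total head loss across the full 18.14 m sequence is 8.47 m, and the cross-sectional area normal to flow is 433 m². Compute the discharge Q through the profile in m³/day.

5.53

Flow is perpendicular to layering, so the layers act in series and the equivalent K is the thickness-weighted harmonic mean.
Total thickness L = 5.15 + 6.82 + 6.17 = 18.14 m.
Σ(b_i/K_i) = 5.15/2.96 + 6.82/0.0112 + 6.17/0.118 = 663.0 d.
K_eq = L / Σ(b_i/K_i) = 18.14 / 663.0 = 0.02736 m/day.
Q = K_eq · A · (Δh/L) = 0.02736 × 433 × (8.47/18.14) = 5.532 m³/day.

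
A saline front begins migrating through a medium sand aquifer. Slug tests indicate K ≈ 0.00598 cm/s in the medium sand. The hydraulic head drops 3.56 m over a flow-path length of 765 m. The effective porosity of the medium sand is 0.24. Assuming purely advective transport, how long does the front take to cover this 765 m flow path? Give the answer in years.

Convert K: 0.00598 cm/s × 864 = 5.167 m/day.
Hydraulic gradient i = Δh / L = 3.56 / 765 = 0.004654.
Darcy flux q = K · i = 5.167 × 0.004654 = 0.02404 m/day.
Seepage velocity v = q / n_e = 0.02404 / 0.24 = 0.1002 m/day.
Travel time t = L / v = 765 / 0.1002 = 7636 days = 20.91 years.

20.9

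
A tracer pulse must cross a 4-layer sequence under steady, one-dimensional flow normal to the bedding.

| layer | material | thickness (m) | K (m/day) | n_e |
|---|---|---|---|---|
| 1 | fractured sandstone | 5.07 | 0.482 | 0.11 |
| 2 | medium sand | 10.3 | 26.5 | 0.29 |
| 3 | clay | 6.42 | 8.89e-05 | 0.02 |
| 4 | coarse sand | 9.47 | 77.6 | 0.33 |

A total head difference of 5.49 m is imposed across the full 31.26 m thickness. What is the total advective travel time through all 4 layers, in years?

245

With flow normal to the layers, continuity requires the same specific discharge q through every layer.
Σ(b_i/K_i) = 5.07/0.482 + 10.3/26.5 + 6.42/8.89e-05 + 9.47/77.6 = 72227 d.
q = Δh / Σ(b_i/K_i) = 5.49 / 72227 = 7.601e-05 m/day.
In each layer the seepage velocity is v_i = q/n_i, so the layer transit time is t_i = b_i·n_i / q:
  layer 1 (fractured sandstone): t_1 = 5.07 × 0.11 / 7.601e-05 = 7337 d
  layer 2 (medium sand): t_2 = 10.3 × 0.29 / 7.601e-05 = 39297 d
  layer 3 (clay): t_3 = 6.42 × 0.02 / 7.601e-05 = 1689 d
  layer 4 (coarse sand): t_4 = 9.47 × 0.33 / 7.601e-05 = 41114 d
Total t = Σ t_i = 89438 days = 244.9 years.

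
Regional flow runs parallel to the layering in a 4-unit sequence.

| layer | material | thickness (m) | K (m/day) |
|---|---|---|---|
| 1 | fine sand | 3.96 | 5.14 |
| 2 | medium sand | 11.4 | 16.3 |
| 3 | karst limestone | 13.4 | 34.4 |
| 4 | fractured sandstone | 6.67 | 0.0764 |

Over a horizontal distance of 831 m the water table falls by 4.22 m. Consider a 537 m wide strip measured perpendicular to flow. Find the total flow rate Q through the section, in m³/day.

1820

Flow is parallel to layering, so each bed carries its own Darcy discharge and the transmissivities add.
Σ(K_i·b_i) = 5.14×3.96 + 16.3×11.4 + 34.4×13.4 + 0.0764×6.67 = 667.6 m²/day.
Hydraulic gradient i = Δh / L = 4.22 / 831 = 0.005078.
Q = Σ(K_i·b_i) · W · i = 667.6 × 537 × 0.005078 = 1821 m³/day.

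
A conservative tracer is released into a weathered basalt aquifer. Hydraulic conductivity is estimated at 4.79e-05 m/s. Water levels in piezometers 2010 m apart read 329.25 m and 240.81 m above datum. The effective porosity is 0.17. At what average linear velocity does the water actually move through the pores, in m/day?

1.07

Convert K: 4.79e-05 m/s × 86400 = 4.139 m/day.
Hydraulic gradient i = (329.25 − 240.81) / 2010 = 88.44 / 2010 = 0.04400.
Darcy flux q = K · i = 4.139 × 0.04400 = 0.1821 m/day.
Seepage velocity v = q / n_e = 0.1821 / 0.17 = 1.071 m/day.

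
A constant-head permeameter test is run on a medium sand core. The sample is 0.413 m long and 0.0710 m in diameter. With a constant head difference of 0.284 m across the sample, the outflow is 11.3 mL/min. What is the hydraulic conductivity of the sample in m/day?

5.98

Cross-sectional area A = π·(d/2)² = π × (0.0710/2)² = 0.003959 m².
Convert discharge: 11.3 mL/min = 1.883e-07 m³/s.
Darcy's law rearranged: K = Q·L / (A·Δh) = 1.883e-07 × 0.413 / (0.003959 × 0.284) = 6.918e-05 m/s = 5.977 m/day.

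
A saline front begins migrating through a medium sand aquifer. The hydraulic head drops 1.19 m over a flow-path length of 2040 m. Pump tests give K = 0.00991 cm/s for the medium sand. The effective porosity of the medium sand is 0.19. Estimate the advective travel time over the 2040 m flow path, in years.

212

Convert K: 0.00991 cm/s × 864 = 8.562 m/day.
Hydraulic gradient i = Δh / L = 1.19 / 2040 = 0.0005833.
Darcy flux q = K · i = 8.562 × 0.0005833 = 0.004995 m/day.
Seepage velocity v = q / n_e = 0.004995 / 0.19 = 0.02629 m/day.
Travel time t = L / v = 2040 / 0.02629 = 77603 days = 212.5 years.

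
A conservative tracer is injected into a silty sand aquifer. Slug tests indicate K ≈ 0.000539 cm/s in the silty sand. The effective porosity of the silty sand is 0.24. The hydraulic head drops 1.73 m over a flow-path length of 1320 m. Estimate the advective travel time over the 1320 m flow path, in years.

1420

Convert K: 0.000539 cm/s × 864 = 0.4657 m/day.
Hydraulic gradient i = Δh / L = 1.73 / 1320 = 0.001311.
Darcy flux q = K · i = 0.4657 × 0.001311 = 0.0006103 m/day.
Seepage velocity v = q / n_e = 0.0006103 / 0.24 = 0.002543 m/day.
Travel time t = L / v = 1320 / 0.002543 = 5.191e+05 days = 1421 years.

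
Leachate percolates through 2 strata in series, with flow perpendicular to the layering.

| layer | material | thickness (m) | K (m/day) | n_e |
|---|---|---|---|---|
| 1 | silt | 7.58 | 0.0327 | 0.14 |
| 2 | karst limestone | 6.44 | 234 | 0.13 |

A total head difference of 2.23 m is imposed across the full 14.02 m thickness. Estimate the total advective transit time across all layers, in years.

With flow normal to the layers, continuity requires the same specific discharge q through every layer.
Σ(b_i/K_i) = 7.58/0.0327 + 6.44/234 = 231.8 d.
q = Δh / Σ(b_i/K_i) = 2.23 / 231.8 = 0.009619 m/day.
In each layer the seepage velocity is v_i = q/n_i, so the layer transit time is t_i = b_i·n_i / q:
  layer 1 (silt): t_1 = 7.58 × 0.14 / 0.009619 = 110.3 d
  layer 2 (karst limestone): t_2 = 6.44 × 0.13 / 0.009619 = 87.04 d
Total t = Σ t_i = 197.4 days = 0.5403 years.

0.540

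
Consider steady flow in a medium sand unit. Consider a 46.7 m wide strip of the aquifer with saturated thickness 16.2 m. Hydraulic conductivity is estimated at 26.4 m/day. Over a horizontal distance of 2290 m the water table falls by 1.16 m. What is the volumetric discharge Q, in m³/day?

Cross-sectional area A = 46.7 × 16.2 = 756.5 m².
Hydraulic gradient i = Δh / L = 1.16 / 2290 = 0.0005066.
Darcy's law: Q = K · A · i = 26.40 × 756.5 × 0.0005066 = 10.12 m³/day.

10.1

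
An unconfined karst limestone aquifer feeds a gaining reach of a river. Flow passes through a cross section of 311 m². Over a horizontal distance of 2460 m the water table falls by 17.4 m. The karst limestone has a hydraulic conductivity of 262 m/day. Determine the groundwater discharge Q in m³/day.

Hydraulic gradient i = Δh / L = 17.4 / 2460 = 0.007073.
Darcy's law: Q = K · A · i = 262.0 × 311.0 × 0.007073 = 576.3 m³/day.

576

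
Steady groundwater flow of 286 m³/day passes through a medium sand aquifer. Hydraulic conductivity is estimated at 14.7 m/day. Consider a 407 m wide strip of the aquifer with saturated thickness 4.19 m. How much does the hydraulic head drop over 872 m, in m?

Cross-sectional area A = 407 × 4.19 = 1705 m².
From Q = K·A·i, i = Q / (K·A) = 286 / (14.70 × 1705) = 0.01141.
Head loss Δh = i · L = 0.01141 × 872 = 9.948 m.

9.95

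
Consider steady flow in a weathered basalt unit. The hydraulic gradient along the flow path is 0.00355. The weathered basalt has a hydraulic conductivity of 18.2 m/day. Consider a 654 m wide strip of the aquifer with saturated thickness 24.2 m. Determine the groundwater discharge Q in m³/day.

Cross-sectional area A = 654 × 24.2 = 15827 m².
Hydraulic gradient i = 0.00355.
Darcy's law: Q = K · A · i = 18.20 × 15827 × 0.003550 = 1023 m³/day.

1020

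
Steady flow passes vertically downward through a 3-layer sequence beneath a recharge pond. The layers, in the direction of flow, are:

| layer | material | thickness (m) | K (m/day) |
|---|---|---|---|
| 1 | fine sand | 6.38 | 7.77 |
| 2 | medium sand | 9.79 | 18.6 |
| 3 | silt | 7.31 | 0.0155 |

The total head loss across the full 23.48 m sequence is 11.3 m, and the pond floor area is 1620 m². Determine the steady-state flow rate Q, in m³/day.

Flow is perpendicular to layering, so the layers act in series and the equivalent K is the thickness-weighted harmonic mean.
Total thickness L = 6.38 + 9.79 + 7.31 = 23.48 m.
Σ(b_i/K_i) = 6.38/7.77 + 9.79/18.6 + 7.31/0.0155 = 473.0 d.
K_eq = L / Σ(b_i/K_i) = 23.48 / 473.0 = 0.04964 m/day.
Q = K_eq · A · (Δh/L) = 0.04964 × 1620 × (11.3/23.48) = 38.71 m³/day.

38.7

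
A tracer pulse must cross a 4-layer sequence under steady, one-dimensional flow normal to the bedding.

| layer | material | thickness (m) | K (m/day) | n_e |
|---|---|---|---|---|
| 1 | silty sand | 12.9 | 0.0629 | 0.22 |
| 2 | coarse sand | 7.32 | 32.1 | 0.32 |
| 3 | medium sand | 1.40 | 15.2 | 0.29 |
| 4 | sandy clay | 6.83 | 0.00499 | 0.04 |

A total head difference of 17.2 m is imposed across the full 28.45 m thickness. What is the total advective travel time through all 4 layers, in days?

536

With flow normal to the layers, continuity requires the same specific discharge q through every layer.
Σ(b_i/K_i) = 12.9/0.0629 + 7.32/32.1 + 1.40/15.2 + 6.83/0.00499 = 1574 d.
q = Δh / Σ(b_i/K_i) = 17.2 / 1574 = 0.01093 m/day.
In each layer the seepage velocity is v_i = q/n_i, so the layer transit time is t_i = b_i·n_i / q:
  layer 1 (silty sand): t_1 = 12.9 × 0.22 / 0.01093 = 259.7 d
  layer 2 (coarse sand): t_2 = 7.32 × 0.32 / 0.01093 = 214.4 d
  layer 3 (medium sand): t_3 = 1.40 × 0.29 / 0.01093 = 37.16 d
  layer 4 (sandy clay): t_4 = 6.83 × 0.04 / 0.01093 = 25.00 d
Total t = Σ t_i = 536.3 days.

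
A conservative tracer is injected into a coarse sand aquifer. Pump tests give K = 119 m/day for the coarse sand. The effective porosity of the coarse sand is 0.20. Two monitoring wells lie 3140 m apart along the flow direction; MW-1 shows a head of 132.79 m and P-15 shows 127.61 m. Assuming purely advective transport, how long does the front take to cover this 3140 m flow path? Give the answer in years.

Hydraulic gradient i = (132.79 − 127.61) / 3140 = 5.18 / 3140 = 0.001650.
Darcy flux q = K · i = 119.0 × 0.001650 = 0.1963 m/day.
Seepage velocity v = q / n_e = 0.1963 / 0.20 = 0.9816 m/day.
Travel time t = L / v = 3140 / 0.9816 = 3199 days = 8.758 years.

8.76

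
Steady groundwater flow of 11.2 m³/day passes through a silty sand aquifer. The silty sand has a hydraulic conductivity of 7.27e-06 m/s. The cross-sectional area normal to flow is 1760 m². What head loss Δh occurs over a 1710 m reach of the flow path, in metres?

Convert K: 7.27e-06 m/s × 86400 = 0.6281 m/day.
From Q = K·A·i, i = Q / (K·A) = 11.2 / (0.6281 × 1760) = 0.01013.
Head loss Δh = i · L = 0.01013 × 1710 = 17.32 m.

17.3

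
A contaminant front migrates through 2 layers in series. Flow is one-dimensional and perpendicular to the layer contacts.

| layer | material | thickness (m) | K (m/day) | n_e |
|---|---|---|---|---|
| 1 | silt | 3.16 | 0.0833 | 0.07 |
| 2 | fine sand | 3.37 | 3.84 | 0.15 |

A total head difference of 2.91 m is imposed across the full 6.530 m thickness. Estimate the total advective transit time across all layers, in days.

With flow normal to the layers, continuity requires the same specific discharge q through every layer.
Σ(b_i/K_i) = 3.16/0.0833 + 3.37/3.84 = 38.81 d.
q = Δh / Σ(b_i/K_i) = 2.91 / 38.81 = 0.07498 m/day.
In each layer the seepage velocity is v_i = q/n_i, so the layer transit time is t_i = b_i·n_i / q:
  layer 1 (silt): t_1 = 3.16 × 0.07 / 0.07498 = 2.950 d
  layer 2 (fine sand): t_2 = 3.37 × 0.15 / 0.07498 = 6.742 d
Total t = Σ t_i = 9.693 days.

9.69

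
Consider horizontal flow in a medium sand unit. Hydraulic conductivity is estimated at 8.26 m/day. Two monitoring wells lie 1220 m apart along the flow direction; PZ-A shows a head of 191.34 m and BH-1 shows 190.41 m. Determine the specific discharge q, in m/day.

Hydraulic gradient i = (191.34 − 190.41) / 1220 = 0.93 / 1220 = 0.0007623.
Specific discharge q = K · i = 8.260 × 0.0007623 = 0.006297 m/day.

0.00630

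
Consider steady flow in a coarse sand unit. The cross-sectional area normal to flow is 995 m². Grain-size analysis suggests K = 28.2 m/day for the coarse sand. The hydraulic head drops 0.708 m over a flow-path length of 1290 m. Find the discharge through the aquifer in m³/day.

Hydraulic gradient i = Δh / L = 0.708 / 1290 = 0.0005488.
Darcy's law: Q = K · A · i = 28.20 × 995.0 × 0.0005488 = 15.40 m³/day.

15.4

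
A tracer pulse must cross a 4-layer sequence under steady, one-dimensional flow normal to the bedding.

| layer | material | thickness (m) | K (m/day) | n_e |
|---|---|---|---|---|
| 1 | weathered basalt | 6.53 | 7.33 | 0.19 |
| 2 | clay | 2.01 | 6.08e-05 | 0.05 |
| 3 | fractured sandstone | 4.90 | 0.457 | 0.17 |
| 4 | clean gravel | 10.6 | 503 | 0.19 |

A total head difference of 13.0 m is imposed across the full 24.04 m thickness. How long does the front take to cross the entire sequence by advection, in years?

With flow normal to the layers, continuity requires the same specific discharge q through every layer.
Σ(b_i/K_i) = 6.53/7.33 + 2.01/6.08e-05 + 4.90/0.457 + 10.6/503 = 33071 d.
q = Δh / Σ(b_i/K_i) = 13.0 / 33071 = 0.0003931 m/day.
In each layer the seepage velocity is v_i = q/n_i, so the layer transit time is t_i = b_i·n_i / q:
  layer 1 (weathered basalt): t_1 = 6.53 × 0.19 / 0.0003931 = 3156 d
  layer 2 (clay): t_2 = 2.01 × 0.05 / 0.0003931 = 255.7 d
  layer 3 (fractured sandstone): t_3 = 4.90 × 0.17 / 0.0003931 = 2119 d
  layer 4 (clean gravel): t_4 = 10.6 × 0.19 / 0.0003931 = 5123 d
Total t = Σ t_i = 10654 days = 29.17 years.

29.2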